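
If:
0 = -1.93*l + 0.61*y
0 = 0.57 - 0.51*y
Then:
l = 0.35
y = 1.12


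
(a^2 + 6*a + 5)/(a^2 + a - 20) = (a + 1)/(a - 4)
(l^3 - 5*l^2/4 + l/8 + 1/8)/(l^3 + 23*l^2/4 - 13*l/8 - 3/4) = (l - 1)/(l + 6)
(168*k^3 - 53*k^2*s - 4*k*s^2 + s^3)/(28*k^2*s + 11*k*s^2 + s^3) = (24*k^2 - 11*k*s + s^2)/(s*(4*k + s))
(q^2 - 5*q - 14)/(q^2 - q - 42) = (q + 2)/(q + 6)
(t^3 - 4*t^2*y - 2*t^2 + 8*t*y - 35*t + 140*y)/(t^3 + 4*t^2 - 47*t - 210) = (t - 4*y)/(t + 6)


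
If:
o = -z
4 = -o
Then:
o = -4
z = 4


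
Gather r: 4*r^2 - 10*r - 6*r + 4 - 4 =4*r^2 - 16*r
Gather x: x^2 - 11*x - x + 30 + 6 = x^2 - 12*x + 36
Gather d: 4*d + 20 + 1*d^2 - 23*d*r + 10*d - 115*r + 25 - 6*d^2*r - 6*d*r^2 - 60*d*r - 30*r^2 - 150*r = d^2*(1 - 6*r) + d*(-6*r^2 - 83*r + 14) - 30*r^2 - 265*r + 45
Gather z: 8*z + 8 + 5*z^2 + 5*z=5*z^2 + 13*z + 8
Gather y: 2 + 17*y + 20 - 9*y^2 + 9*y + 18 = -9*y^2 + 26*y + 40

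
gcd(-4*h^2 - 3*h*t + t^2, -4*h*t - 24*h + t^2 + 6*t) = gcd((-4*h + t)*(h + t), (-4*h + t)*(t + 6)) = -4*h + t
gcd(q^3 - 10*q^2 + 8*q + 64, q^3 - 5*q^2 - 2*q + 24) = q^2 - 2*q - 8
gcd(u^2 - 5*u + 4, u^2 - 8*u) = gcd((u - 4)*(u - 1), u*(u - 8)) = 1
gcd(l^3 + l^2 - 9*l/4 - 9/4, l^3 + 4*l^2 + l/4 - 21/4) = l + 3/2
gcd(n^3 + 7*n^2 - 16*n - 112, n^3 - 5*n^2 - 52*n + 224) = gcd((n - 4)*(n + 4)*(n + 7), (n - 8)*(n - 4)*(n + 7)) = n^2 + 3*n - 28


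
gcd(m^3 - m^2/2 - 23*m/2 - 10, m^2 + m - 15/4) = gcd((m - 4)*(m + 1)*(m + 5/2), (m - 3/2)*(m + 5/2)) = m + 5/2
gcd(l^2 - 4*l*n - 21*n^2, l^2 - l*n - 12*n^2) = l + 3*n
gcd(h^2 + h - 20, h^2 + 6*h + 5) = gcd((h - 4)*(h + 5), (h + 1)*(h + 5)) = h + 5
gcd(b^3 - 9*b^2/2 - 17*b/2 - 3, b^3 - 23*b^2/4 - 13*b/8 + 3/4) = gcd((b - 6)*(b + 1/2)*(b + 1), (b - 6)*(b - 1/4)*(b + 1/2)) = b^2 - 11*b/2 - 3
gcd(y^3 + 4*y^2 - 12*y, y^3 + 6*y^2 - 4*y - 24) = y^2 + 4*y - 12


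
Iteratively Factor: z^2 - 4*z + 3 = (z - 3)*(z - 1)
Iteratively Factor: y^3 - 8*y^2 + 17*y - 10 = (y - 2)*(y^2 - 6*y + 5) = (y - 5)*(y - 2)*(y - 1)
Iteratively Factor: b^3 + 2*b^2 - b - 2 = (b + 2)*(b^2 - 1) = (b + 1)*(b + 2)*(b - 1)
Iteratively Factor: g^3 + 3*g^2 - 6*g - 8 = (g + 1)*(g^2 + 2*g - 8) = (g - 2)*(g + 1)*(g + 4)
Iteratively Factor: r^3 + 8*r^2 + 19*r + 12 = (r + 1)*(r^2 + 7*r + 12) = (r + 1)*(r + 3)*(r + 4)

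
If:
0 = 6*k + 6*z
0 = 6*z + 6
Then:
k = 1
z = -1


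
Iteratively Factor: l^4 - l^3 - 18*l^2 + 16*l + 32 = (l - 2)*(l^3 + l^2 - 16*l - 16) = (l - 2)*(l + 1)*(l^2 - 16) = (l - 4)*(l - 2)*(l + 1)*(l + 4)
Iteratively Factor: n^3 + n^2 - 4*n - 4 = (n - 2)*(n^2 + 3*n + 2) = (n - 2)*(n + 1)*(n + 2)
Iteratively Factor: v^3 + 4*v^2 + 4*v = (v)*(v^2 + 4*v + 4) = v*(v + 2)*(v + 2)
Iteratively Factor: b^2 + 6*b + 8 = (b + 4)*(b + 2)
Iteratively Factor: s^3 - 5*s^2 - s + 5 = (s - 1)*(s^2 - 4*s - 5) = (s - 5)*(s - 1)*(s + 1)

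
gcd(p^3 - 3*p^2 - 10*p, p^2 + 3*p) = p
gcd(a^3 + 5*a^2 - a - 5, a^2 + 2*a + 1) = a + 1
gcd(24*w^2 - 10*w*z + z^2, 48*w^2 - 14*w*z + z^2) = -6*w + z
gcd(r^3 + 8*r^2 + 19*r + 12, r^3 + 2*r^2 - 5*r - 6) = r^2 + 4*r + 3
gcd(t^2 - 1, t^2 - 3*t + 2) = t - 1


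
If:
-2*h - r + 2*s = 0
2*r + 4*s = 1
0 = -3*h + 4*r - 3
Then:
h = -2/7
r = 15/28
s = -1/56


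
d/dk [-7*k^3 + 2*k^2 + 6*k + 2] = -21*k^2 + 4*k + 6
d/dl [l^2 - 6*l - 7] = 2*l - 6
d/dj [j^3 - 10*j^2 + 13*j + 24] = 3*j^2 - 20*j + 13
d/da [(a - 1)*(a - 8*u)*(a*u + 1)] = u*(a - 1)*(a - 8*u) + (a - 1)*(a*u + 1) + (a - 8*u)*(a*u + 1)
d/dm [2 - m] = -1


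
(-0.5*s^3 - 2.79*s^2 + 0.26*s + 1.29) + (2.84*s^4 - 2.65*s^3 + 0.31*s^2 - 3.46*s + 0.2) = 2.84*s^4 - 3.15*s^3 - 2.48*s^2 - 3.2*s + 1.49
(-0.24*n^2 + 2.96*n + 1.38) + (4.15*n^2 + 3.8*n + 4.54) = 3.91*n^2 + 6.76*n + 5.92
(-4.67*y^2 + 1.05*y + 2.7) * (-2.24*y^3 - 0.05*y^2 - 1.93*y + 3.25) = 10.4608*y^5 - 2.1185*y^4 + 2.9126*y^3 - 17.339*y^2 - 1.7985*y + 8.775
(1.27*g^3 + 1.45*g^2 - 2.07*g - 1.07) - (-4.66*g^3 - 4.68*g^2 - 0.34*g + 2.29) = 5.93*g^3 + 6.13*g^2 - 1.73*g - 3.36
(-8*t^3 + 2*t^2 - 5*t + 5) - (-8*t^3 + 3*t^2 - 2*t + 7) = -t^2 - 3*t - 2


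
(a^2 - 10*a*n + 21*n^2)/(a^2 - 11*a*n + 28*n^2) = (a - 3*n)/(a - 4*n)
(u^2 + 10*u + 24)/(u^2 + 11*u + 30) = (u + 4)/(u + 5)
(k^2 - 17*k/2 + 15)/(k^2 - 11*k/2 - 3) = (2*k - 5)/(2*k + 1)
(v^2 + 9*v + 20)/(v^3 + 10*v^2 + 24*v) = (v + 5)/(v*(v + 6))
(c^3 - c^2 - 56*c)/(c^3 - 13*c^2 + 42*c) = (c^2 - c - 56)/(c^2 - 13*c + 42)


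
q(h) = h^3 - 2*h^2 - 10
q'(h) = 3*h^2 - 4*h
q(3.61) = 10.98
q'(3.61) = 24.66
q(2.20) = -9.03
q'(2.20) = 5.72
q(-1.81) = -22.48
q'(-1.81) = 17.07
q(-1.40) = -16.66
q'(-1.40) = 11.48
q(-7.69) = -583.03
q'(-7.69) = 208.17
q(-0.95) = -12.66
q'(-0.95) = 6.51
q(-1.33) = -15.89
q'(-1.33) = 10.63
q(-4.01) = -106.64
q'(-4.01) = 64.28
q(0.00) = -10.00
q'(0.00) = 0.00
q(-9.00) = -901.00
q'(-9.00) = 279.00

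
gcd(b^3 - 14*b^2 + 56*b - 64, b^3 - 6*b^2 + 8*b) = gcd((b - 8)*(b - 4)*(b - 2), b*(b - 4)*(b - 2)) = b^2 - 6*b + 8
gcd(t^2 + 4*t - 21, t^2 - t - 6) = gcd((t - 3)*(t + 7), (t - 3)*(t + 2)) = t - 3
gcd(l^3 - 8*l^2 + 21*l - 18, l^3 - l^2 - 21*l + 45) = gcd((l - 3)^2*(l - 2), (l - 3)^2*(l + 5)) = l^2 - 6*l + 9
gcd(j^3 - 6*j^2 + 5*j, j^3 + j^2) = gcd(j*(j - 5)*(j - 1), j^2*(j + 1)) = j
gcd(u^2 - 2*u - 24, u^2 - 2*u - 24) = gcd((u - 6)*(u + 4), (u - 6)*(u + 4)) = u^2 - 2*u - 24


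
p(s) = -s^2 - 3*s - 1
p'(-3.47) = 3.94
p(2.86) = -17.76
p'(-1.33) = -0.34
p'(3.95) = -10.90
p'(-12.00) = 21.00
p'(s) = -2*s - 3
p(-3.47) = -2.63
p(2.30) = -13.19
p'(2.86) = -8.72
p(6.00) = -55.00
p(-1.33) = 1.22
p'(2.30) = -7.60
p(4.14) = -30.56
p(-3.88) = -4.41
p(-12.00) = -109.00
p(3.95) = -28.45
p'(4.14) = -11.28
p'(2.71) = -8.42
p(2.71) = -16.47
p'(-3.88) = 4.76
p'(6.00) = -15.00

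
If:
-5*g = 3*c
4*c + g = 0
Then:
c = 0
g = 0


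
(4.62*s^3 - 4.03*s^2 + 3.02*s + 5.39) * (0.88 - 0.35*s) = -1.617*s^4 + 5.4761*s^3 - 4.6034*s^2 + 0.7711*s + 4.7432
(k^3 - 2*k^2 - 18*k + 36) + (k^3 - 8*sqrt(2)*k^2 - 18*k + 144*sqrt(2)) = 2*k^3 - 8*sqrt(2)*k^2 - 2*k^2 - 36*k + 36 + 144*sqrt(2)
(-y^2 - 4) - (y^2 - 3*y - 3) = -2*y^2 + 3*y - 1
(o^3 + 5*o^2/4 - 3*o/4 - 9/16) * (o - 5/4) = o^4 - 37*o^2/16 + 3*o/8 + 45/64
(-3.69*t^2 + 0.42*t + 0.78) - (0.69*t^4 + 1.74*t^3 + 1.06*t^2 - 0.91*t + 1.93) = -0.69*t^4 - 1.74*t^3 - 4.75*t^2 + 1.33*t - 1.15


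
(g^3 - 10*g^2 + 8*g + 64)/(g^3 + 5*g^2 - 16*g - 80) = (g^2 - 6*g - 16)/(g^2 + 9*g + 20)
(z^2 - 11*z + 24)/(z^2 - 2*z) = (z^2 - 11*z + 24)/(z*(z - 2))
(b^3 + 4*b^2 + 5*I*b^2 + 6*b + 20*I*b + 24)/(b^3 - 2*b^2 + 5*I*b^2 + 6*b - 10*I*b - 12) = (b + 4)/(b - 2)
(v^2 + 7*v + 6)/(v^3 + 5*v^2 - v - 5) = (v + 6)/(v^2 + 4*v - 5)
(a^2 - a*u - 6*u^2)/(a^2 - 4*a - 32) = (-a^2 + a*u + 6*u^2)/(-a^2 + 4*a + 32)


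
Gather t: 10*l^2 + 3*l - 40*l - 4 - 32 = 10*l^2 - 37*l - 36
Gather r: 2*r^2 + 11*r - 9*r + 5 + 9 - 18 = 2*r^2 + 2*r - 4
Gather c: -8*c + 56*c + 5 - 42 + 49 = 48*c + 12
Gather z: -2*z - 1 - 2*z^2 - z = -2*z^2 - 3*z - 1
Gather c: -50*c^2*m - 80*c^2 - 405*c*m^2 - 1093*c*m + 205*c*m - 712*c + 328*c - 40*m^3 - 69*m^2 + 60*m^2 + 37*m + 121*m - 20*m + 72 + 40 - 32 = c^2*(-50*m - 80) + c*(-405*m^2 - 888*m - 384) - 40*m^3 - 9*m^2 + 138*m + 80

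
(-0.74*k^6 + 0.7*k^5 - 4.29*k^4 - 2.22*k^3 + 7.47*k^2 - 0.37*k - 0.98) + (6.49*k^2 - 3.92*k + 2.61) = -0.74*k^6 + 0.7*k^5 - 4.29*k^4 - 2.22*k^3 + 13.96*k^2 - 4.29*k + 1.63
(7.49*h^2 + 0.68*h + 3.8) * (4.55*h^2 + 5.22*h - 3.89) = 34.0795*h^4 + 42.1918*h^3 - 8.2965*h^2 + 17.1908*h - 14.782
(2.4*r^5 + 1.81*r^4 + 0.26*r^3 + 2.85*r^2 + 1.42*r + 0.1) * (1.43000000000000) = 3.432*r^5 + 2.5883*r^4 + 0.3718*r^3 + 4.0755*r^2 + 2.0306*r + 0.143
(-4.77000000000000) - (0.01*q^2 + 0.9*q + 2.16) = -0.01*q^2 - 0.9*q - 6.93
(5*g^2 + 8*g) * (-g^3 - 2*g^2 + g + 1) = -5*g^5 - 18*g^4 - 11*g^3 + 13*g^2 + 8*g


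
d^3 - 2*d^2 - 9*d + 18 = (d - 3)*(d - 2)*(d + 3)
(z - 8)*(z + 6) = z^2 - 2*z - 48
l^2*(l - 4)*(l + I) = l^4 - 4*l^3 + I*l^3 - 4*I*l^2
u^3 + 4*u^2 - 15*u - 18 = (u - 3)*(u + 1)*(u + 6)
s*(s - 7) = s^2 - 7*s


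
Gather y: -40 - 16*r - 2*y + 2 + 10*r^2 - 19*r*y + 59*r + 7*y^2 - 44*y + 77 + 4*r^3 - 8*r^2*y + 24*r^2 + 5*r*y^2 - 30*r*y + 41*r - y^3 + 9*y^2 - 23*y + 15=4*r^3 + 34*r^2 + 84*r - y^3 + y^2*(5*r + 16) + y*(-8*r^2 - 49*r - 69) + 54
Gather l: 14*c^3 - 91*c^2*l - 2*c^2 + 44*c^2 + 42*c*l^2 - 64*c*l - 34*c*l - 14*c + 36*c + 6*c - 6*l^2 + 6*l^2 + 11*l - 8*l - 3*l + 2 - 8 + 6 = 14*c^3 + 42*c^2 + 42*c*l^2 + 28*c + l*(-91*c^2 - 98*c)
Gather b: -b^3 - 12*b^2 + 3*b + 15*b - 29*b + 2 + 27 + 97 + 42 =-b^3 - 12*b^2 - 11*b + 168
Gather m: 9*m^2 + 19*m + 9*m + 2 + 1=9*m^2 + 28*m + 3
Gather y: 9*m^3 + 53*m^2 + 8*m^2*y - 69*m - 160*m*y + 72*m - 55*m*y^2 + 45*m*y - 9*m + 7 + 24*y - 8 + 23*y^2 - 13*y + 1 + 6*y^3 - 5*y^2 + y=9*m^3 + 53*m^2 - 6*m + 6*y^3 + y^2*(18 - 55*m) + y*(8*m^2 - 115*m + 12)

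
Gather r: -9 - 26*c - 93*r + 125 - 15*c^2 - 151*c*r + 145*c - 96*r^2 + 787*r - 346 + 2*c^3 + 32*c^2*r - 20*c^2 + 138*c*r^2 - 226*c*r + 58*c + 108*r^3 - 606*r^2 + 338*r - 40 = 2*c^3 - 35*c^2 + 177*c + 108*r^3 + r^2*(138*c - 702) + r*(32*c^2 - 377*c + 1032) - 270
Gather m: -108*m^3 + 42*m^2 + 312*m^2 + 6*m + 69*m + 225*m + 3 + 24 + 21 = -108*m^3 + 354*m^2 + 300*m + 48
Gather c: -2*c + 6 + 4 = 10 - 2*c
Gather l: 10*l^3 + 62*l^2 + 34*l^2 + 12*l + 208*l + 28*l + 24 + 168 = 10*l^3 + 96*l^2 + 248*l + 192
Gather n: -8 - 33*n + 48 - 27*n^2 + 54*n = -27*n^2 + 21*n + 40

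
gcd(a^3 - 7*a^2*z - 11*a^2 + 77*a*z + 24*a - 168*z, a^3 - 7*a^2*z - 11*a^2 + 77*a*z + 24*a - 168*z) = -a^3 + 7*a^2*z + 11*a^2 - 77*a*z - 24*a + 168*z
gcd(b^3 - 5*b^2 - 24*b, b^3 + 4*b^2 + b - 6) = b + 3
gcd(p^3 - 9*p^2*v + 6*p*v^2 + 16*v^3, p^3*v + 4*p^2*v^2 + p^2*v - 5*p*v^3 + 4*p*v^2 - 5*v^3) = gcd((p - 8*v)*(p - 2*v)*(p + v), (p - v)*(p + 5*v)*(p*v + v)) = 1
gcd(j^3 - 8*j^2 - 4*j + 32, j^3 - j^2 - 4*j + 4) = j^2 - 4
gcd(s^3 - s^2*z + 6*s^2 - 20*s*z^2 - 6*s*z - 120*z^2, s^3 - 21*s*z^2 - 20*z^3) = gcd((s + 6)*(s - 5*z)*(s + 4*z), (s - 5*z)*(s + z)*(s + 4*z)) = -s^2 + s*z + 20*z^2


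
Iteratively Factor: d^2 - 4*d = (d)*(d - 4)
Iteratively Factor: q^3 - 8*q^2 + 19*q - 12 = (q - 1)*(q^2 - 7*q + 12) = (q - 3)*(q - 1)*(q - 4)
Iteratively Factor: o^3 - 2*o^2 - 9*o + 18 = (o - 3)*(o^2 + o - 6) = (o - 3)*(o - 2)*(o + 3)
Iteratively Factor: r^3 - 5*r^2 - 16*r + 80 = (r - 5)*(r^2 - 16) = (r - 5)*(r - 4)*(r + 4)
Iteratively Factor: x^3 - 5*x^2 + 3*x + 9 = (x - 3)*(x^2 - 2*x - 3) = (x - 3)^2*(x + 1)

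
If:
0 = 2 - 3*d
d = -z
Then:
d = 2/3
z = -2/3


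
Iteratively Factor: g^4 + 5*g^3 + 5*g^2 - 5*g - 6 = (g + 1)*(g^3 + 4*g^2 + g - 6) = (g + 1)*(g + 3)*(g^2 + g - 2) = (g + 1)*(g + 2)*(g + 3)*(g - 1)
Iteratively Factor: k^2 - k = (k)*(k - 1)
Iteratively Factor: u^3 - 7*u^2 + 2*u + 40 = (u - 4)*(u^2 - 3*u - 10) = (u - 4)*(u + 2)*(u - 5)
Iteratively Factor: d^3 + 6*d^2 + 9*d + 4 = (d + 1)*(d^2 + 5*d + 4) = (d + 1)*(d + 4)*(d + 1)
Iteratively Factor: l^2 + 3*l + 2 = (l + 1)*(l + 2)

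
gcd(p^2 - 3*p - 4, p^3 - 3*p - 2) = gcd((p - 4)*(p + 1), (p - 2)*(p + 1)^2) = p + 1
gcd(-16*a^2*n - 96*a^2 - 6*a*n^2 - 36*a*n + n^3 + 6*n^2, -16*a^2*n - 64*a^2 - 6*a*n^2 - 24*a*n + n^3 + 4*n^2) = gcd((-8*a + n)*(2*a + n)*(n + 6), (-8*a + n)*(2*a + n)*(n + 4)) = 16*a^2 + 6*a*n - n^2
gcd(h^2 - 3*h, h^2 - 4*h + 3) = h - 3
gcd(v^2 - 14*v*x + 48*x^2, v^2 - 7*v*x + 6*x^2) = -v + 6*x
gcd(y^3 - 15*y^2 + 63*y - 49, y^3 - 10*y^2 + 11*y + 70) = y - 7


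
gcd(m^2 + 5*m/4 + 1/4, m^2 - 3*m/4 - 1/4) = m + 1/4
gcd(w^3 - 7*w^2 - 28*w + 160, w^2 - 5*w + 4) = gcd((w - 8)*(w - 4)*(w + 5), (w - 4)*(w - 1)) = w - 4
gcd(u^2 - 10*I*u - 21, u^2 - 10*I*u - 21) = u^2 - 10*I*u - 21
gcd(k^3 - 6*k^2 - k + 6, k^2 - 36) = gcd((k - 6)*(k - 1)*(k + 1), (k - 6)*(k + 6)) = k - 6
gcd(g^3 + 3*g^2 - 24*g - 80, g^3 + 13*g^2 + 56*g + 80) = g^2 + 8*g + 16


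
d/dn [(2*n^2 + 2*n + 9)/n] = 2 - 9/n^2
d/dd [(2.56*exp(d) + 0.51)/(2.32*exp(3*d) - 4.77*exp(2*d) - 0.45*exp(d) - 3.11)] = (-11.8784*exp(3*d) + 8.6616*exp(2*d) + 4.8654*exp(d) - 7.7321)*exp(d)/(5.3824*exp(6*d) - 22.1328*exp(5*d) + 20.6649*exp(4*d) - 10.1374*exp(3*d) + 29.8719*exp(2*d) + 2.799*exp(d) + 9.6721)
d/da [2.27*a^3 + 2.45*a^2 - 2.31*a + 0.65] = 6.81*a^2 + 4.9*a - 2.31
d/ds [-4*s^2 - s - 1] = -8*s - 1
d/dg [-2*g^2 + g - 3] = 1 - 4*g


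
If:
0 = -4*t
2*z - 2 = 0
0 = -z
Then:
No Solution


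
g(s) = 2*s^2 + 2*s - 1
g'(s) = 4*s + 2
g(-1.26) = -0.34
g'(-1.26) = -3.04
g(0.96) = 2.76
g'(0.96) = 5.84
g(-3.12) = 12.23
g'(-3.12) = -10.48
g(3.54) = 31.14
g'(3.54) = 16.16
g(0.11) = -0.76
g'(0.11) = 2.44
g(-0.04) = -1.08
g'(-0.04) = 1.84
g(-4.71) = 33.95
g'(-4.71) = -16.84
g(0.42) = 0.19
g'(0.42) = 3.68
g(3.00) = 23.00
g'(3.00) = 14.00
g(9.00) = 179.00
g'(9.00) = 38.00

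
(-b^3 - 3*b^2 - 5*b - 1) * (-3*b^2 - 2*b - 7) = 3*b^5 + 11*b^4 + 28*b^3 + 34*b^2 + 37*b + 7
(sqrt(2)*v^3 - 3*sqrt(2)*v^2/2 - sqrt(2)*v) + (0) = sqrt(2)*v^3 - 3*sqrt(2)*v^2/2 - sqrt(2)*v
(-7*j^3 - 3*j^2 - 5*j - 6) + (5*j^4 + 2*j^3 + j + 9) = 5*j^4 - 5*j^3 - 3*j^2 - 4*j + 3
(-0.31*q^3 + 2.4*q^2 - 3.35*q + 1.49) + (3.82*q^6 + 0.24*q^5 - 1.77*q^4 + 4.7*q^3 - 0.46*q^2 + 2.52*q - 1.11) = 3.82*q^6 + 0.24*q^5 - 1.77*q^4 + 4.39*q^3 + 1.94*q^2 - 0.83*q + 0.38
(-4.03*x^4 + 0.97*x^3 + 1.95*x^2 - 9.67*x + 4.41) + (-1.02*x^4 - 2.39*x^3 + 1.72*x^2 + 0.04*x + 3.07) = -5.05*x^4 - 1.42*x^3 + 3.67*x^2 - 9.63*x + 7.48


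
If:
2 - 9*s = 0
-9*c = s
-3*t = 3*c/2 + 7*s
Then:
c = -2/81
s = 2/9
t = -41/81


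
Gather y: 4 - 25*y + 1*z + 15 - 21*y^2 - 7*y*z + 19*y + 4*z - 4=-21*y^2 + y*(-7*z - 6) + 5*z + 15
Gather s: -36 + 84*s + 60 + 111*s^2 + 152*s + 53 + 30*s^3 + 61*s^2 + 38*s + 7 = 30*s^3 + 172*s^2 + 274*s + 84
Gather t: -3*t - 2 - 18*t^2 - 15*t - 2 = -18*t^2 - 18*t - 4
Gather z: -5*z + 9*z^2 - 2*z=9*z^2 - 7*z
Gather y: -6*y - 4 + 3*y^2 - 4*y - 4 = 3*y^2 - 10*y - 8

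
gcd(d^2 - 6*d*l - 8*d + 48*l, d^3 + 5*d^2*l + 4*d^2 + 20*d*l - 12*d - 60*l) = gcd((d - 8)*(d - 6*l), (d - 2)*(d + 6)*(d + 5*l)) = 1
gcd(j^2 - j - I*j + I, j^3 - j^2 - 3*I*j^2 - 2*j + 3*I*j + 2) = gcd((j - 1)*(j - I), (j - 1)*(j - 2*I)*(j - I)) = j^2 + j*(-1 - I) + I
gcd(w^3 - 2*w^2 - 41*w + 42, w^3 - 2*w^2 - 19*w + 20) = w - 1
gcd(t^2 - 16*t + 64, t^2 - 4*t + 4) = 1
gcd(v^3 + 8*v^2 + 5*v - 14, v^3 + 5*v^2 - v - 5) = v - 1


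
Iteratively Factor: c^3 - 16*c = (c)*(c^2 - 16) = c*(c - 4)*(c + 4)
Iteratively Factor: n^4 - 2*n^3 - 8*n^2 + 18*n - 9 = (n - 1)*(n^3 - n^2 - 9*n + 9) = (n - 1)^2*(n^2 - 9) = (n - 3)*(n - 1)^2*(n + 3)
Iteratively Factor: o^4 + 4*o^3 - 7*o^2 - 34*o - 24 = (o + 4)*(o^3 - 7*o - 6) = (o - 3)*(o + 4)*(o^2 + 3*o + 2) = (o - 3)*(o + 2)*(o + 4)*(o + 1)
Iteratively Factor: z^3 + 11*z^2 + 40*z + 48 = (z + 4)*(z^2 + 7*z + 12) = (z + 3)*(z + 4)*(z + 4)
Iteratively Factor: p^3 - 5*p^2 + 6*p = (p - 3)*(p^2 - 2*p) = (p - 3)*(p - 2)*(p)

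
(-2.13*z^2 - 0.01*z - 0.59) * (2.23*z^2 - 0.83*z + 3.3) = -4.7499*z^4 + 1.7456*z^3 - 8.3364*z^2 + 0.4567*z - 1.947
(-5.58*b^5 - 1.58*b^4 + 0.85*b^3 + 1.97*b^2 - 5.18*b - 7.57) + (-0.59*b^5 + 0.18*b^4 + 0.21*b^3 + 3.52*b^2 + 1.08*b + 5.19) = -6.17*b^5 - 1.4*b^4 + 1.06*b^3 + 5.49*b^2 - 4.1*b - 2.38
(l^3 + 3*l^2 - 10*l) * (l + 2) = l^4 + 5*l^3 - 4*l^2 - 20*l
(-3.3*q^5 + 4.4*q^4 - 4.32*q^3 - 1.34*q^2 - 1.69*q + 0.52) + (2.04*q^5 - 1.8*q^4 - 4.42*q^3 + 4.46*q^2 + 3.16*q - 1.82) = -1.26*q^5 + 2.6*q^4 - 8.74*q^3 + 3.12*q^2 + 1.47*q - 1.3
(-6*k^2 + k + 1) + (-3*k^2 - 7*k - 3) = -9*k^2 - 6*k - 2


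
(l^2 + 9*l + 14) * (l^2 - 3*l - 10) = l^4 + 6*l^3 - 23*l^2 - 132*l - 140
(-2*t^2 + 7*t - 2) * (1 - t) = 2*t^3 - 9*t^2 + 9*t - 2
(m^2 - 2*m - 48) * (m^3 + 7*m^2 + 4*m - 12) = m^5 + 5*m^4 - 58*m^3 - 356*m^2 - 168*m + 576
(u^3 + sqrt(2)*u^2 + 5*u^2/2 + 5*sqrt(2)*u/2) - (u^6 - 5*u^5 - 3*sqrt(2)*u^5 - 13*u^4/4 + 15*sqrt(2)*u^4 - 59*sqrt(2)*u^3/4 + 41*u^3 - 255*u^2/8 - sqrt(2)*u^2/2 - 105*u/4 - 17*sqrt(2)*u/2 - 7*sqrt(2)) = -u^6 + 3*sqrt(2)*u^5 + 5*u^5 - 15*sqrt(2)*u^4 + 13*u^4/4 - 40*u^3 + 59*sqrt(2)*u^3/4 + 3*sqrt(2)*u^2/2 + 275*u^2/8 + 11*sqrt(2)*u + 105*u/4 + 7*sqrt(2)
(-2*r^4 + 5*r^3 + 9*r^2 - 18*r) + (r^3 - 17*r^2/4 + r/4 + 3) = -2*r^4 + 6*r^3 + 19*r^2/4 - 71*r/4 + 3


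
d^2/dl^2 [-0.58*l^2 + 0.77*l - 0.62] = -1.16000000000000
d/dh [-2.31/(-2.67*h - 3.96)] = -6.1677/(2.67*h + 3.96)^2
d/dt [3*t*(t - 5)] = 6*t - 15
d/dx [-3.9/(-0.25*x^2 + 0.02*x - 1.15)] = (0.078 - 1.95*x)/(0.25*x^2 - 0.02*x + 1.15)^2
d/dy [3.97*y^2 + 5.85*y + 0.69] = 7.94*y + 5.85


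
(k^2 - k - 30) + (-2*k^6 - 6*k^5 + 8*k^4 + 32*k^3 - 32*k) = -2*k^6 - 6*k^5 + 8*k^4 + 32*k^3 + k^2 - 33*k - 30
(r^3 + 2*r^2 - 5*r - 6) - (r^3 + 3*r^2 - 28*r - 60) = -r^2 + 23*r + 54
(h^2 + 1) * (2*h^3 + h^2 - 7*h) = 2*h^5 + h^4 - 5*h^3 + h^2 - 7*h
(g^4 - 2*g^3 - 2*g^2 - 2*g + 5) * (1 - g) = -g^5 + 3*g^4 - 7*g + 5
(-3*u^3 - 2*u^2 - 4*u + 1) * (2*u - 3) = -6*u^4 + 5*u^3 - 2*u^2 + 14*u - 3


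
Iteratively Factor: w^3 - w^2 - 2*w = (w - 2)*(w^2 + w) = w*(w - 2)*(w + 1)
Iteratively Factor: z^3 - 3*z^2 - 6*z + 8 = (z - 4)*(z^2 + z - 2) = (z - 4)*(z - 1)*(z + 2)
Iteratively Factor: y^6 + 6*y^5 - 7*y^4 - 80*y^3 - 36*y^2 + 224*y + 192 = (y + 4)*(y^5 + 2*y^4 - 15*y^3 - 20*y^2 + 44*y + 48) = (y - 2)*(y + 4)*(y^4 + 4*y^3 - 7*y^2 - 34*y - 24) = (y - 2)*(y + 4)^2*(y^3 - 7*y - 6) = (y - 2)*(y + 1)*(y + 4)^2*(y^2 - y - 6) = (y - 3)*(y - 2)*(y + 1)*(y + 4)^2*(y + 2)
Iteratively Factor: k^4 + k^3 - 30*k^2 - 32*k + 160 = (k + 4)*(k^3 - 3*k^2 - 18*k + 40) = (k - 2)*(k + 4)*(k^2 - k - 20) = (k - 5)*(k - 2)*(k + 4)*(k + 4)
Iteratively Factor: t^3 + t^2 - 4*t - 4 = (t + 1)*(t^2 - 4) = (t - 2)*(t + 1)*(t + 2)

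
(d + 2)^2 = d^2 + 4*d + 4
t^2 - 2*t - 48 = (t - 8)*(t + 6)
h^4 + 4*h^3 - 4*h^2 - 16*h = h*(h - 2)*(h + 2)*(h + 4)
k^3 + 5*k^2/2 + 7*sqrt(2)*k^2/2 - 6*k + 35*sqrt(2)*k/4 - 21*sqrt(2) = (k - 3/2)*(k + 4)*(k + 7*sqrt(2)/2)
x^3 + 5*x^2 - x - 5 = (x - 1)*(x + 1)*(x + 5)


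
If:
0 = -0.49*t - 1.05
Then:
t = -2.14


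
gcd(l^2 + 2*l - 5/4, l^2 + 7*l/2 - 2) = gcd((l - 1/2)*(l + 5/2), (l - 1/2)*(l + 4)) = l - 1/2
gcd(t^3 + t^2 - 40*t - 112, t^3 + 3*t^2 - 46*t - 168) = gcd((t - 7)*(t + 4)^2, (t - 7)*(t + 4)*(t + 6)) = t^2 - 3*t - 28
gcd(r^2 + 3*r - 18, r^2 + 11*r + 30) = r + 6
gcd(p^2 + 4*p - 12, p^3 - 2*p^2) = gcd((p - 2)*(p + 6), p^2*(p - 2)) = p - 2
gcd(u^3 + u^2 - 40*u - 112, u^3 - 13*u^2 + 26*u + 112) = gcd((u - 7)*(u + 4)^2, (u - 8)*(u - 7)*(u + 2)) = u - 7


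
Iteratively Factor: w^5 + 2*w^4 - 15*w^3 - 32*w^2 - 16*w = (w - 4)*(w^4 + 6*w^3 + 9*w^2 + 4*w) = w*(w - 4)*(w^3 + 6*w^2 + 9*w + 4) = w*(w - 4)*(w + 4)*(w^2 + 2*w + 1) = w*(w - 4)*(w + 1)*(w + 4)*(w + 1)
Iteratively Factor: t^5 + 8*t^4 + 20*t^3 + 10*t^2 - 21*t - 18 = (t - 1)*(t^4 + 9*t^3 + 29*t^2 + 39*t + 18) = (t - 1)*(t + 2)*(t^3 + 7*t^2 + 15*t + 9) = (t - 1)*(t + 1)*(t + 2)*(t^2 + 6*t + 9) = (t - 1)*(t + 1)*(t + 2)*(t + 3)*(t + 3)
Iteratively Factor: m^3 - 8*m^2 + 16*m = (m)*(m^2 - 8*m + 16) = m*(m - 4)*(m - 4)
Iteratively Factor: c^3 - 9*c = (c)*(c^2 - 9) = c*(c - 3)*(c + 3)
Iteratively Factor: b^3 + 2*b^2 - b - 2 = (b - 1)*(b^2 + 3*b + 2) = (b - 1)*(b + 1)*(b + 2)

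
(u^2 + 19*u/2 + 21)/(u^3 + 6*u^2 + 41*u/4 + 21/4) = 2*(u + 6)/(2*u^2 + 5*u + 3)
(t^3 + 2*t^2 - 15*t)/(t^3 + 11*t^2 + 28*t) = (t^2 + 2*t - 15)/(t^2 + 11*t + 28)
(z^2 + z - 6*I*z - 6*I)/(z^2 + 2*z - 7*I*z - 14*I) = (z^2 + z*(1 - 6*I) - 6*I)/(z^2 + z*(2 - 7*I) - 14*I)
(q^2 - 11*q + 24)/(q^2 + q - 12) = (q - 8)/(q + 4)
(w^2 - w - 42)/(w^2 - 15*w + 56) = (w + 6)/(w - 8)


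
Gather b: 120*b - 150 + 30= 120*b - 120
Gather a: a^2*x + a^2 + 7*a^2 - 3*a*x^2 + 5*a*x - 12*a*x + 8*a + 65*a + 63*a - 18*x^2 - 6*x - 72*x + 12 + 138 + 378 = a^2*(x + 8) + a*(-3*x^2 - 7*x + 136) - 18*x^2 - 78*x + 528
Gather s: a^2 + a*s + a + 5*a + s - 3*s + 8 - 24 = a^2 + 6*a + s*(a - 2) - 16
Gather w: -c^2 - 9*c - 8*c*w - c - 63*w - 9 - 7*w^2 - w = -c^2 - 10*c - 7*w^2 + w*(-8*c - 64) - 9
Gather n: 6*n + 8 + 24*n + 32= 30*n + 40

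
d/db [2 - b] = -1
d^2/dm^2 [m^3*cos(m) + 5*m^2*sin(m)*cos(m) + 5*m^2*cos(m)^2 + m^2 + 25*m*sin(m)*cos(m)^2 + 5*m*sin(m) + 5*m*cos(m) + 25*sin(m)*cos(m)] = -m^3*cos(m) - 6*m^2*sin(m) - 10*sqrt(2)*m^2*sin(2*m + pi/4) - 45*m*sin(m)/4 - 225*m*sin(3*m)/4 + m*cos(m) + 20*sqrt(2)*m*cos(2*m + pi/4) - 10*sin(m) - 45*sin(2*m) + 45*cos(m)/2 + 5*cos(2*m) + 75*cos(3*m)/2 + 7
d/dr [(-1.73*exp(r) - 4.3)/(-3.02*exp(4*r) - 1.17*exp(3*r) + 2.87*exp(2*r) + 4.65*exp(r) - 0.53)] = (-15.6738*exp(4*r) - 55.9922*exp(3*r) - 10.1279*exp(2*r) + 24.682*exp(r) + 20.9119)*exp(r)/(9.1204*exp(8*r) + 7.0668*exp(7*r) - 15.9659*exp(6*r) - 34.8018*exp(5*r) + 0.5571*exp(4*r) + 27.9312*exp(3*r) + 18.5803*exp(2*r) - 4.929*exp(r) + 0.2809)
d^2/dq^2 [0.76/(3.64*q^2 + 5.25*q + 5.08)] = (-20.139392*q^2 - 29.0472*q + 0.76*(7.28*q + 5.25)*(14.56*q + 10.5) - 28.106624)/(3.64*q^2 + 5.25*q + 5.08)^3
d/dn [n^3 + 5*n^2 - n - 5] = 3*n^2 + 10*n - 1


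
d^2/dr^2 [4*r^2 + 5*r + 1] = 8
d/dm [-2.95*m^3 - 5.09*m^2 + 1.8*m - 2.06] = -8.85*m^2 - 10.18*m + 1.8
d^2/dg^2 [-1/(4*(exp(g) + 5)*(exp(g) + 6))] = (-4*exp(3*g) - 33*exp(2*g) - exp(g) + 330)*exp(g)/(4*(exp(6*g) + 33*exp(5*g) + 453*exp(4*g) + 3311*exp(3*g) + 13590*exp(2*g) + 29700*exp(g) + 27000))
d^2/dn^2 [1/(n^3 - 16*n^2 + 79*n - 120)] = 2*((16 - 3*n)*(n^3 - 16*n^2 + 79*n - 120) + (3*n^2 - 32*n + 79)^2)/(n^3 - 16*n^2 + 79*n - 120)^3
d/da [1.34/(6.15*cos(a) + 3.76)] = 8.241*sin(a)/(6.15*cos(a) + 3.76)^2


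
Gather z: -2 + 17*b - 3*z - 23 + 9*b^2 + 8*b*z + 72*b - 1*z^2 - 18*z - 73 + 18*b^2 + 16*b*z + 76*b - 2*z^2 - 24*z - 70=27*b^2 + 165*b - 3*z^2 + z*(24*b - 45) - 168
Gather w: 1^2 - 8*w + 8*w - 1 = 0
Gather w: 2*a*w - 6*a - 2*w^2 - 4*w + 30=-6*a - 2*w^2 + w*(2*a - 4) + 30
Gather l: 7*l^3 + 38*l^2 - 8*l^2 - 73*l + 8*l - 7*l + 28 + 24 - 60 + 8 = 7*l^3 + 30*l^2 - 72*l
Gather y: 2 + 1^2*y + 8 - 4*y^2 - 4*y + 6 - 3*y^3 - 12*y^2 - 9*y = -3*y^3 - 16*y^2 - 12*y + 16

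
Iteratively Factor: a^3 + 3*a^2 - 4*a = (a + 4)*(a^2 - a) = a*(a + 4)*(a - 1)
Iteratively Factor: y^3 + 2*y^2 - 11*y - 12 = (y + 1)*(y^2 + y - 12) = (y + 1)*(y + 4)*(y - 3)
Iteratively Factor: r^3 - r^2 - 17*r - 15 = (r + 1)*(r^2 - 2*r - 15) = (r - 5)*(r + 1)*(r + 3)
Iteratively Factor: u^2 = (u)*(u)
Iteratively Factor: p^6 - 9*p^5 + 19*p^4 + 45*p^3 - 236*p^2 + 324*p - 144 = (p - 2)*(p^5 - 7*p^4 + 5*p^3 + 55*p^2 - 126*p + 72) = (p - 4)*(p - 2)*(p^4 - 3*p^3 - 7*p^2 + 27*p - 18) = (p - 4)*(p - 2)*(p - 1)*(p^3 - 2*p^2 - 9*p + 18) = (p - 4)*(p - 2)*(p - 1)*(p + 3)*(p^2 - 5*p + 6) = (p - 4)*(p - 3)*(p - 2)*(p - 1)*(p + 3)*(p - 2)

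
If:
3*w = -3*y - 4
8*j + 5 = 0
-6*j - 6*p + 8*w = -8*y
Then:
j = -5/8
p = -83/72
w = -y - 4/3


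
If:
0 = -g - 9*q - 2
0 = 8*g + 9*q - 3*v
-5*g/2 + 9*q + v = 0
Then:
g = -16/7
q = 2/63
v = -6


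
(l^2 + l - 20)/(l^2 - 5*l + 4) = (l + 5)/(l - 1)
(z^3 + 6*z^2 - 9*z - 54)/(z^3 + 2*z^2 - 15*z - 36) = (z^2 + 3*z - 18)/(z^2 - z - 12)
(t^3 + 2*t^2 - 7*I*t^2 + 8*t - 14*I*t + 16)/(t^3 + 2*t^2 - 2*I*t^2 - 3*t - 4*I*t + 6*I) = (t^3 + t^2*(2 - 7*I) + t*(8 - 14*I) + 16)/(t^3 + t^2*(2 - 2*I) + t*(-3 - 4*I) + 6*I)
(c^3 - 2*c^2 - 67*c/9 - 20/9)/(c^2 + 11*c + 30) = (9*c^3 - 18*c^2 - 67*c - 20)/(9*(c^2 + 11*c + 30))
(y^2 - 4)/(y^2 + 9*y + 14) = (y - 2)/(y + 7)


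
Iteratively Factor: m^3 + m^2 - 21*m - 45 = (m + 3)*(m^2 - 2*m - 15) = (m - 5)*(m + 3)*(m + 3)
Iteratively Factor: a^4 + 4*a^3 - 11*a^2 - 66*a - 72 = (a - 4)*(a^3 + 8*a^2 + 21*a + 18) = (a - 4)*(a + 2)*(a^2 + 6*a + 9) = (a - 4)*(a + 2)*(a + 3)*(a + 3)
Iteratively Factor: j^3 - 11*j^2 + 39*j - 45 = (j - 3)*(j^2 - 8*j + 15) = (j - 3)^2*(j - 5)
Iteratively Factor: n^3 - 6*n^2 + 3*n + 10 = (n - 5)*(n^2 - n - 2) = (n - 5)*(n - 2)*(n + 1)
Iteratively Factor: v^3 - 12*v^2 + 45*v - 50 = (v - 2)*(v^2 - 10*v + 25) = (v - 5)*(v - 2)*(v - 5)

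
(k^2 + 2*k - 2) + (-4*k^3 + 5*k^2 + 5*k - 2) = -4*k^3 + 6*k^2 + 7*k - 4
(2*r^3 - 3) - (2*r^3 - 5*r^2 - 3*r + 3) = 5*r^2 + 3*r - 6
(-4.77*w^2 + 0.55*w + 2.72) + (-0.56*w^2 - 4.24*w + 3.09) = -5.33*w^2 - 3.69*w + 5.81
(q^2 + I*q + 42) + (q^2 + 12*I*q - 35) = 2*q^2 + 13*I*q + 7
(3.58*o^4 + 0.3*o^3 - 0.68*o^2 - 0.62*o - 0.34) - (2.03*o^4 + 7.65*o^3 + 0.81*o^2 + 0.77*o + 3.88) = 1.55*o^4 - 7.35*o^3 - 1.49*o^2 - 1.39*o - 4.22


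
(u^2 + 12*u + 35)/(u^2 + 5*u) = (u + 7)/u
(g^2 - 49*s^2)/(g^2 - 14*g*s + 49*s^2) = (-g - 7*s)/(-g + 7*s)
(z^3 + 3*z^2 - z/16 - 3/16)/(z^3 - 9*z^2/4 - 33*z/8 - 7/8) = (4*z^2 + 11*z - 3)/(2*(2*z^2 - 5*z - 7))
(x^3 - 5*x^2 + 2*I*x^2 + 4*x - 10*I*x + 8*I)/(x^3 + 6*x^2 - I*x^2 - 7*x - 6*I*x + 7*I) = (x^2 + 2*x*(-2 + I) - 8*I)/(x^2 + x*(7 - I) - 7*I)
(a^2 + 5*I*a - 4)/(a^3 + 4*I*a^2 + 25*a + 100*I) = (a + I)/(a^2 + 25)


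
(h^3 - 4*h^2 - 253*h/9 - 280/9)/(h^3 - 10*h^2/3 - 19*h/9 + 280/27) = 3*(3*h^2 - 17*h - 56)/(9*h^2 - 45*h + 56)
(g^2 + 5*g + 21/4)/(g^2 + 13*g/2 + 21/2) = (g + 3/2)/(g + 3)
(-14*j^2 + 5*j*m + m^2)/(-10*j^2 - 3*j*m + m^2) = (14*j^2 - 5*j*m - m^2)/(10*j^2 + 3*j*m - m^2)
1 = 1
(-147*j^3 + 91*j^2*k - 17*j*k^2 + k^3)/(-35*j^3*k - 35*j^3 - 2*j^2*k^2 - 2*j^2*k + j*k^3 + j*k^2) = (21*j^2 - 10*j*k + k^2)/(j*(5*j*k + 5*j + k^2 + k))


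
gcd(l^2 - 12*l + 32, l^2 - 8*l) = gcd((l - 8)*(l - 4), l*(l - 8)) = l - 8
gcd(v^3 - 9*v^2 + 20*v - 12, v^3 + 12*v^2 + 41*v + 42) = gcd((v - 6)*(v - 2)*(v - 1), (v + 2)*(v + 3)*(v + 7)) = 1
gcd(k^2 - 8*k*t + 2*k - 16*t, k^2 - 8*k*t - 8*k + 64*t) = -k + 8*t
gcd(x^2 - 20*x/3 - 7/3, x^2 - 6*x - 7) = x - 7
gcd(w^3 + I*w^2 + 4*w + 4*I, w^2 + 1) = w + I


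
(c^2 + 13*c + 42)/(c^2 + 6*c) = (c + 7)/c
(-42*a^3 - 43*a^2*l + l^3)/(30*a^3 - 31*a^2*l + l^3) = (-7*a^2 - 6*a*l + l^2)/(5*a^2 - 6*a*l + l^2)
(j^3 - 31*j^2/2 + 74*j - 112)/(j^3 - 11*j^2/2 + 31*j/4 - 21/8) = 4*(j^2 - 12*j + 32)/(4*j^2 - 8*j + 3)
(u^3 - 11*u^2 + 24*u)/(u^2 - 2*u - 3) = u*(u - 8)/(u + 1)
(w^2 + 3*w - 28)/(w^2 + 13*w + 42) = (w - 4)/(w + 6)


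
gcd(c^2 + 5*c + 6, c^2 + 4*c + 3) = c + 3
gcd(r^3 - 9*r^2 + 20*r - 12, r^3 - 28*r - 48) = r - 6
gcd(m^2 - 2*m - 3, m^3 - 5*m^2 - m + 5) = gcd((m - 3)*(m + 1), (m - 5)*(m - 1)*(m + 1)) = m + 1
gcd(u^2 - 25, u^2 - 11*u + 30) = u - 5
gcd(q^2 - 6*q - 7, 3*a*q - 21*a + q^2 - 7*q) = q - 7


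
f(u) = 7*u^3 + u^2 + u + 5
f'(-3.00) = 184.00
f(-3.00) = -178.00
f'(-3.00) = 184.00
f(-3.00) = -178.00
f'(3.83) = 316.71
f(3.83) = 416.77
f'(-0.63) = 8.07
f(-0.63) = 3.02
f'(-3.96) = 322.39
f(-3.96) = -417.97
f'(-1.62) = 52.87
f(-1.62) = -23.76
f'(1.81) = 73.42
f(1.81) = 51.59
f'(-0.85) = 14.47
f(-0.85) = 0.57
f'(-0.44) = 4.19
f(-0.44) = 4.16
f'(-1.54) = 47.72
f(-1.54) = -19.73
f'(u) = 21*u^2 + 2*u + 1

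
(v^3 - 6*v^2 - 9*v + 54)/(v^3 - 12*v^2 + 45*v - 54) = (v + 3)/(v - 3)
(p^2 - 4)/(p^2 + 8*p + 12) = (p - 2)/(p + 6)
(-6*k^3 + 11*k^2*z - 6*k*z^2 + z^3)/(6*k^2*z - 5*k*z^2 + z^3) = (-k + z)/z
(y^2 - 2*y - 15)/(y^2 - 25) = (y + 3)/(y + 5)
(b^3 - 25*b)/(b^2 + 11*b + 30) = b*(b - 5)/(b + 6)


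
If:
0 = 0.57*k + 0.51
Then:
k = -0.89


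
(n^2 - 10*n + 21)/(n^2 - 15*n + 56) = (n - 3)/(n - 8)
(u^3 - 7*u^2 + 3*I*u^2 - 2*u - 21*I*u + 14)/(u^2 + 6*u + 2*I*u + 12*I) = (u^2 + u*(-7 + I) - 7*I)/(u + 6)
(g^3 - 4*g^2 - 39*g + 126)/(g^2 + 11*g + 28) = (g^3 - 4*g^2 - 39*g + 126)/(g^2 + 11*g + 28)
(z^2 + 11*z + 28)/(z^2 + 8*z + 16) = (z + 7)/(z + 4)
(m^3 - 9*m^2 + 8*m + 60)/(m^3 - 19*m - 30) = (m - 6)/(m + 3)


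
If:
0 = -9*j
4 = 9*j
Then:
No Solution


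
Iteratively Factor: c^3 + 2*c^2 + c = (c + 1)*(c^2 + c) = c*(c + 1)*(c + 1)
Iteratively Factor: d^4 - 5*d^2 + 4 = (d + 2)*(d^3 - 2*d^2 - d + 2) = (d + 1)*(d + 2)*(d^2 - 3*d + 2) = (d - 2)*(d + 1)*(d + 2)*(d - 1)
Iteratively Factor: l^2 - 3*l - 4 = (l + 1)*(l - 4)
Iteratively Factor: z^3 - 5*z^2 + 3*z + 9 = (z - 3)*(z^2 - 2*z - 3) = (z - 3)*(z + 1)*(z - 3)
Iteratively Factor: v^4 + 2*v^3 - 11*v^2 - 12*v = (v)*(v^3 + 2*v^2 - 11*v - 12) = v*(v - 3)*(v^2 + 5*v + 4) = v*(v - 3)*(v + 4)*(v + 1)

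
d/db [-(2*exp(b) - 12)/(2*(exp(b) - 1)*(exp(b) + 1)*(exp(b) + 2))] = 2*(exp(3*b) - 8*exp(2*b) - 12*exp(b) + 4)*exp(b)/(exp(6*b) + 4*exp(5*b) + 2*exp(4*b) - 8*exp(3*b) - 7*exp(2*b) + 4*exp(b) + 4)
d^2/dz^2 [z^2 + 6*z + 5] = 2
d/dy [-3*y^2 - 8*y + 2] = -6*y - 8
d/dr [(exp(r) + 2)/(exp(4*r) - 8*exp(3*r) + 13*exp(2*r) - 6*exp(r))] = (-3*exp(3*r) + 5*exp(2*r) + 40*exp(r) - 12)*exp(-r)/(exp(5*r) - 15*exp(4*r) + 75*exp(3*r) - 145*exp(2*r) + 120*exp(r) - 36)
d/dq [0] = 0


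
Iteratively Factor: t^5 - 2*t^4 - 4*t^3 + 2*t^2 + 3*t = (t)*(t^4 - 2*t^3 - 4*t^2 + 2*t + 3) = t*(t + 1)*(t^3 - 3*t^2 - t + 3) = t*(t - 1)*(t + 1)*(t^2 - 2*t - 3) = t*(t - 1)*(t + 1)^2*(t - 3)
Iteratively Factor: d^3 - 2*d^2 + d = (d - 1)*(d^2 - d) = d*(d - 1)*(d - 1)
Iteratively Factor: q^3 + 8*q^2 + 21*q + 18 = (q + 2)*(q^2 + 6*q + 9) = (q + 2)*(q + 3)*(q + 3)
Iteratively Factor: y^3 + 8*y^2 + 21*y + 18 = (y + 3)*(y^2 + 5*y + 6) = (y + 2)*(y + 3)*(y + 3)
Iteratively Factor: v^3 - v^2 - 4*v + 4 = (v + 2)*(v^2 - 3*v + 2) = (v - 1)*(v + 2)*(v - 2)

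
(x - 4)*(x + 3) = x^2 - x - 12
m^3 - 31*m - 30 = (m - 6)*(m + 1)*(m + 5)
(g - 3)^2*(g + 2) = g^3 - 4*g^2 - 3*g + 18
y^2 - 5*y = y*(y - 5)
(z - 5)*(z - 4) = z^2 - 9*z + 20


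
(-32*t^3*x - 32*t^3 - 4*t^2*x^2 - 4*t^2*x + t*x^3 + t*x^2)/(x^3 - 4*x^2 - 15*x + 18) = t*(-32*t^2*x - 32*t^2 - 4*t*x^2 - 4*t*x + x^3 + x^2)/(x^3 - 4*x^2 - 15*x + 18)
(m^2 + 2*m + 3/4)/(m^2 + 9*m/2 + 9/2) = (m + 1/2)/(m + 3)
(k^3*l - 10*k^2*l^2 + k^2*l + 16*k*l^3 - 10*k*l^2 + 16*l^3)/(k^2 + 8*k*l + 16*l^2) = l*(k^3 - 10*k^2*l + k^2 + 16*k*l^2 - 10*k*l + 16*l^2)/(k^2 + 8*k*l + 16*l^2)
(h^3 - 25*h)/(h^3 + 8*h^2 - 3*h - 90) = h*(h - 5)/(h^2 + 3*h - 18)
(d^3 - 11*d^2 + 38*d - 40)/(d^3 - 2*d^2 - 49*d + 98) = (d^2 - 9*d + 20)/(d^2 - 49)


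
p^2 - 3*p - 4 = (p - 4)*(p + 1)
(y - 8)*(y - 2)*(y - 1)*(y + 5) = y^4 - 6*y^3 - 29*y^2 + 114*y - 80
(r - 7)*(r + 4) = r^2 - 3*r - 28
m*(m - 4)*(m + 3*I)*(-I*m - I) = -I*m^4 + 3*m^3 + 3*I*m^3 - 9*m^2 + 4*I*m^2 - 12*m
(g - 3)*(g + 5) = g^2 + 2*g - 15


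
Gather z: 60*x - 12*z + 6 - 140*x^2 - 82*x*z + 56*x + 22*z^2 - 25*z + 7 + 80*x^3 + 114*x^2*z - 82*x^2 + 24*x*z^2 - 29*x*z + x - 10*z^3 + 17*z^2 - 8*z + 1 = 80*x^3 - 222*x^2 + 117*x - 10*z^3 + z^2*(24*x + 39) + z*(114*x^2 - 111*x - 45) + 14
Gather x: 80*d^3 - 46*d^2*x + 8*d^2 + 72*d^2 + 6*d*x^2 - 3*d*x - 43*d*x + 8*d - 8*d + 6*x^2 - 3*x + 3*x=80*d^3 + 80*d^2 + x^2*(6*d + 6) + x*(-46*d^2 - 46*d)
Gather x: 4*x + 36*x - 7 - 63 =40*x - 70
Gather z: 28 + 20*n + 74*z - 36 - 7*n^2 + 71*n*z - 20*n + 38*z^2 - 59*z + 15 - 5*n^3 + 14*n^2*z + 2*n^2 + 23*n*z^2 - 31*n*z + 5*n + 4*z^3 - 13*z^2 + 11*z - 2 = -5*n^3 - 5*n^2 + 5*n + 4*z^3 + z^2*(23*n + 25) + z*(14*n^2 + 40*n + 26) + 5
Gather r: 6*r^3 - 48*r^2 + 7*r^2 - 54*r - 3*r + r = 6*r^3 - 41*r^2 - 56*r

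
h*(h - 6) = h^2 - 6*h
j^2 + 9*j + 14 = (j + 2)*(j + 7)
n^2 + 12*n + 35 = (n + 5)*(n + 7)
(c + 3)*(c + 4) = c^2 + 7*c + 12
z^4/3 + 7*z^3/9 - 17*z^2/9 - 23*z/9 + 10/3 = (z/3 + 1)*(z - 5/3)*(z - 1)*(z + 2)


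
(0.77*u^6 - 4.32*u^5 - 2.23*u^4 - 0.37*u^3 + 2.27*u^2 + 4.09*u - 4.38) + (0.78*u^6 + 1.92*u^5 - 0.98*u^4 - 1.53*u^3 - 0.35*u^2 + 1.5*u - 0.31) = 1.55*u^6 - 2.4*u^5 - 3.21*u^4 - 1.9*u^3 + 1.92*u^2 + 5.59*u - 4.69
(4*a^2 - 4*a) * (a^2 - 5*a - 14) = 4*a^4 - 24*a^3 - 36*a^2 + 56*a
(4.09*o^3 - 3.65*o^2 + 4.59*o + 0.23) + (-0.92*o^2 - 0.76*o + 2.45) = 4.09*o^3 - 4.57*o^2 + 3.83*o + 2.68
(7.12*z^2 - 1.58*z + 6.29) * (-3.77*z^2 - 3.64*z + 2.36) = -26.8424*z^4 - 19.9602*z^3 - 1.1589*z^2 - 26.6244*z + 14.8444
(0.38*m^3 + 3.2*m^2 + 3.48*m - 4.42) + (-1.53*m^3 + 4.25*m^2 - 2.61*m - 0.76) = -1.15*m^3 + 7.45*m^2 + 0.87*m - 5.18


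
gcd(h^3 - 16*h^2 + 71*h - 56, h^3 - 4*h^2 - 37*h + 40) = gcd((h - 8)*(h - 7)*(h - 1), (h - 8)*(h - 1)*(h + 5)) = h^2 - 9*h + 8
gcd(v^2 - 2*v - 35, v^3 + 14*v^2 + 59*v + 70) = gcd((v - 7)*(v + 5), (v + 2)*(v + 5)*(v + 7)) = v + 5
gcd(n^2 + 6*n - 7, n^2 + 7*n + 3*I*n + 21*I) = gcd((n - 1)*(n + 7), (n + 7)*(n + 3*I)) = n + 7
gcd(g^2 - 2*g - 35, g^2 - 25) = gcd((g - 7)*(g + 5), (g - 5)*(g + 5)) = g + 5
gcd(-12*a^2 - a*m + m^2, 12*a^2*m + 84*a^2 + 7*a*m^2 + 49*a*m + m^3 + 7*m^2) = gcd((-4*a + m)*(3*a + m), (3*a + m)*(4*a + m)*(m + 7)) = 3*a + m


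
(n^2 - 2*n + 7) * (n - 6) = n^3 - 8*n^2 + 19*n - 42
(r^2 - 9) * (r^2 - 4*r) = r^4 - 4*r^3 - 9*r^2 + 36*r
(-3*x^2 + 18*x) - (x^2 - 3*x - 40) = -4*x^2 + 21*x + 40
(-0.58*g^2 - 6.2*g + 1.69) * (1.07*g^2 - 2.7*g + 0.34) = -0.6206*g^4 - 5.068*g^3 + 18.3511*g^2 - 6.671*g + 0.5746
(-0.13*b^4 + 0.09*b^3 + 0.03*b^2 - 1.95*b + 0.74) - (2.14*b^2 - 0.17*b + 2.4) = -0.13*b^4 + 0.09*b^3 - 2.11*b^2 - 1.78*b - 1.66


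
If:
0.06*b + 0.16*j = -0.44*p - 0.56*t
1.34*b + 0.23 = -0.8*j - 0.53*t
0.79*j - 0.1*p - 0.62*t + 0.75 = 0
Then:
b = 0.373886871299935 - 0.758975507022868*t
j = 0.608783974263304*t - 0.913760509427392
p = 0.281291975523606 - 1.3906066033199*t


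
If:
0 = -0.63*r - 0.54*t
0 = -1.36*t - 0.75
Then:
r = 0.47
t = -0.55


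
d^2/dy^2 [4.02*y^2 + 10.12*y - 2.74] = 8.04000000000000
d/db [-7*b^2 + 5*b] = 5 - 14*b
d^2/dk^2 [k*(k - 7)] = 2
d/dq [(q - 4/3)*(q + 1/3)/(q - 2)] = (q^2 - 4*q + 22/9)/(q^2 - 4*q + 4)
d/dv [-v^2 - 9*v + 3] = -2*v - 9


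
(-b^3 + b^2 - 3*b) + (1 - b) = -b^3 + b^2 - 4*b + 1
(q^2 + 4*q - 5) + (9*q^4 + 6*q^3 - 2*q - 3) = 9*q^4 + 6*q^3 + q^2 + 2*q - 8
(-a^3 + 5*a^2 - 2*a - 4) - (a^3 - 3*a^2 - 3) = -2*a^3 + 8*a^2 - 2*a - 1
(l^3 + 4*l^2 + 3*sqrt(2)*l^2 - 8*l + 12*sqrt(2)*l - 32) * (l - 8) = l^4 - 4*l^3 + 3*sqrt(2)*l^3 - 40*l^2 - 12*sqrt(2)*l^2 - 96*sqrt(2)*l + 32*l + 256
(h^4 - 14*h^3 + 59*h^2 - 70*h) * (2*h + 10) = 2*h^5 - 18*h^4 - 22*h^3 + 450*h^2 - 700*h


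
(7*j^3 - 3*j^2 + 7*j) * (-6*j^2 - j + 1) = -42*j^5 + 11*j^4 - 32*j^3 - 10*j^2 + 7*j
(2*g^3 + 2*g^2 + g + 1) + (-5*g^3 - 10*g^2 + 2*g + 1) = -3*g^3 - 8*g^2 + 3*g + 2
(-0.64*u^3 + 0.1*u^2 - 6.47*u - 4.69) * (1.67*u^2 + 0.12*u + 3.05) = -1.0688*u^5 + 0.0902*u^4 - 12.7449*u^3 - 8.3037*u^2 - 20.2963*u - 14.3045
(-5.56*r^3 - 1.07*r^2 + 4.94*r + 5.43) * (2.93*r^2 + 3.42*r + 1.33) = -16.2908*r^5 - 22.1503*r^4 + 3.42*r^3 + 31.3816*r^2 + 25.1408*r + 7.2219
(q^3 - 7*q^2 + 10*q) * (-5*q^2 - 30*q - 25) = -5*q^5 + 5*q^4 + 135*q^3 - 125*q^2 - 250*q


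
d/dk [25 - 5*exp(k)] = -5*exp(k)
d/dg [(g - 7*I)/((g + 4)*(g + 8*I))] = ((-g + 7*I)*(g + 4) + (-g + 7*I)*(g + 8*I) + (g + 4)*(g + 8*I))/((g + 4)^2*(g + 8*I)^2)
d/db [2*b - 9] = 2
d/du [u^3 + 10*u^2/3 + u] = 3*u^2 + 20*u/3 + 1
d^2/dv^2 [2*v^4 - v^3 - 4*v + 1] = 6*v*(4*v - 1)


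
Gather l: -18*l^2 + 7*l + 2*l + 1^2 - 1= -18*l^2 + 9*l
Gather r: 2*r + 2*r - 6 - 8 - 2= 4*r - 16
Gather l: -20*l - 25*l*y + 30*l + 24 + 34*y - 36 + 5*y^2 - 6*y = l*(10 - 25*y) + 5*y^2 + 28*y - 12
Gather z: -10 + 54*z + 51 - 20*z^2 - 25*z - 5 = -20*z^2 + 29*z + 36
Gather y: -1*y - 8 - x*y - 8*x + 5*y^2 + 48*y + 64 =-8*x + 5*y^2 + y*(47 - x) + 56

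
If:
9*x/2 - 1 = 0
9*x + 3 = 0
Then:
No Solution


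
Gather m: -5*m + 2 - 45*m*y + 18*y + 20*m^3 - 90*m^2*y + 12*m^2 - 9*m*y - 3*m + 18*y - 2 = 20*m^3 + m^2*(12 - 90*y) + m*(-54*y - 8) + 36*y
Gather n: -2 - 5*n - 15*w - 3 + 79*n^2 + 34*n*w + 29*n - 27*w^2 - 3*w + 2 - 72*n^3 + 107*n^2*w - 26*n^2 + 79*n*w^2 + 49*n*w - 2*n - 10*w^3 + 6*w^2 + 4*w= -72*n^3 + n^2*(107*w + 53) + n*(79*w^2 + 83*w + 22) - 10*w^3 - 21*w^2 - 14*w - 3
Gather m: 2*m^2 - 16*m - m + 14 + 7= 2*m^2 - 17*m + 21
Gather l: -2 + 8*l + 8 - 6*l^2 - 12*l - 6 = -6*l^2 - 4*l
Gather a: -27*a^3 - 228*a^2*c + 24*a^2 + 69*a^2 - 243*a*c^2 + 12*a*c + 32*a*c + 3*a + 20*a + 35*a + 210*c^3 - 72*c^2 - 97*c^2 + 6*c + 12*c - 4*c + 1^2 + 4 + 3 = -27*a^3 + a^2*(93 - 228*c) + a*(-243*c^2 + 44*c + 58) + 210*c^3 - 169*c^2 + 14*c + 8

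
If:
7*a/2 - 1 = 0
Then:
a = 2/7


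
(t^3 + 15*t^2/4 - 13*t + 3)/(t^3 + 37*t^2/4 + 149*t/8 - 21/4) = 2*(t - 2)/(2*t + 7)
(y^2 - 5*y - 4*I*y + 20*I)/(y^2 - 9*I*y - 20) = (y - 5)/(y - 5*I)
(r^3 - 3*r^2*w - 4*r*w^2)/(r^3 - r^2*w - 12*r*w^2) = (r + w)/(r + 3*w)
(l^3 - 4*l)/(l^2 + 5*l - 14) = l*(l + 2)/(l + 7)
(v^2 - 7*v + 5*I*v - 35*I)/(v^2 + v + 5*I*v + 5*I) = (v - 7)/(v + 1)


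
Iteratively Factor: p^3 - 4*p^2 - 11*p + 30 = (p - 2)*(p^2 - 2*p - 15) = (p - 2)*(p + 3)*(p - 5)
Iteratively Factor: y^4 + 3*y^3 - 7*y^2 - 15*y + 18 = (y - 1)*(y^3 + 4*y^2 - 3*y - 18) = (y - 1)*(y + 3)*(y^2 + y - 6) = (y - 1)*(y + 3)^2*(y - 2)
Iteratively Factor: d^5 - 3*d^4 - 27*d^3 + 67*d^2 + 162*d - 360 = (d + 3)*(d^4 - 6*d^3 - 9*d^2 + 94*d - 120) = (d - 5)*(d + 3)*(d^3 - d^2 - 14*d + 24) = (d - 5)*(d + 3)*(d + 4)*(d^2 - 5*d + 6) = (d - 5)*(d - 3)*(d + 3)*(d + 4)*(d - 2)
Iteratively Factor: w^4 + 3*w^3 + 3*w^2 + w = (w + 1)*(w^3 + 2*w^2 + w) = (w + 1)^2*(w^2 + w) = (w + 1)^3*(w)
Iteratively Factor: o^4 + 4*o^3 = (o)*(o^3 + 4*o^2) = o^2*(o^2 + 4*o) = o^2*(o + 4)*(o)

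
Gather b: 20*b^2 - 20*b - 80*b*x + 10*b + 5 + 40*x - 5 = 20*b^2 + b*(-80*x - 10) + 40*x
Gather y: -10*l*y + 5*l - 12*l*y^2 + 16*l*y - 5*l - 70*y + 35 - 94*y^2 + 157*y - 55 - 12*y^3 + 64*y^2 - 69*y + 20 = -12*y^3 + y^2*(-12*l - 30) + y*(6*l + 18)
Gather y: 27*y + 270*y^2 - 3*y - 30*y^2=240*y^2 + 24*y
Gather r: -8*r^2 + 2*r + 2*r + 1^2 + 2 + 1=-8*r^2 + 4*r + 4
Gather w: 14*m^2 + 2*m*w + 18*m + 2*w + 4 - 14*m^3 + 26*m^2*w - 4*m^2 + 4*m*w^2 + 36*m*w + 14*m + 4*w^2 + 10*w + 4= -14*m^3 + 10*m^2 + 32*m + w^2*(4*m + 4) + w*(26*m^2 + 38*m + 12) + 8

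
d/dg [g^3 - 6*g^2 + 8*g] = 3*g^2 - 12*g + 8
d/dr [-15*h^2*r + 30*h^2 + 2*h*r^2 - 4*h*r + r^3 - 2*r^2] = -15*h^2 + 4*h*r - 4*h + 3*r^2 - 4*r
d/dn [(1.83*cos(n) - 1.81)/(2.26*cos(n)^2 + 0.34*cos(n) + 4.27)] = (4.1358*cos(n)^2 - 8.1812*cos(n) - 8.4295)*sin(n)/(5.1076*cos(n)^4 + 1.5368*cos(n)^3 + 19.416*cos(n)^2 + 2.9036*cos(n) + 18.2329)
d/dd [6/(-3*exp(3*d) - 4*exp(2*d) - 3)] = (54*exp(d) + 48)*exp(2*d)/(3*exp(3*d) + 4*exp(2*d) + 3)^2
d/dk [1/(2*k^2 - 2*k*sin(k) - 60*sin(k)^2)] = (k*cos(k) - 2*k + sin(k) + 30*sin(2*k))/(2*(k - 6*sin(k))^2*(k + 5*sin(k))^2)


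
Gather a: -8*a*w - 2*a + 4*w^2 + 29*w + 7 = a*(-8*w - 2) + 4*w^2 + 29*w + 7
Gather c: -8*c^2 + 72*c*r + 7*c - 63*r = -8*c^2 + c*(72*r + 7) - 63*r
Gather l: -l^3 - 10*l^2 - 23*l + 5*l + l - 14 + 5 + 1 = -l^3 - 10*l^2 - 17*l - 8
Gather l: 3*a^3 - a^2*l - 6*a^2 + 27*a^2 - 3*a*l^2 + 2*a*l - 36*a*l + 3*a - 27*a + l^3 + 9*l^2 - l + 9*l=3*a^3 + 21*a^2 - 24*a + l^3 + l^2*(9 - 3*a) + l*(-a^2 - 34*a + 8)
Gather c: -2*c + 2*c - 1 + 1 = 0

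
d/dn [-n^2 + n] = 1 - 2*n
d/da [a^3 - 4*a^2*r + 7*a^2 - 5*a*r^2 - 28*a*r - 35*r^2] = 3*a^2 - 8*a*r + 14*a - 5*r^2 - 28*r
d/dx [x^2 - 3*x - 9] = 2*x - 3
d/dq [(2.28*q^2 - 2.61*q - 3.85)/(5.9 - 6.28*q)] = (-14.3184*q^2 + 26.904*q - 39.577)/(39.4384*q^2 - 74.104*q + 34.81)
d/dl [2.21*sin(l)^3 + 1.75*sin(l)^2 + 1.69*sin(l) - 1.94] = (6.63*sin(l)^2 + 3.5*sin(l) + 1.69)*cos(l)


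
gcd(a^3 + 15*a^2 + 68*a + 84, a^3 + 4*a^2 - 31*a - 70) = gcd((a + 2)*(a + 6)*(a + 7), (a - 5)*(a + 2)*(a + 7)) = a^2 + 9*a + 14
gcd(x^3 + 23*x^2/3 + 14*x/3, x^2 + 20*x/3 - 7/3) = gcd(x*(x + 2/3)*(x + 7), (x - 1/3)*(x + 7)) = x + 7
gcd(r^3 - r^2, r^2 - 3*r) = r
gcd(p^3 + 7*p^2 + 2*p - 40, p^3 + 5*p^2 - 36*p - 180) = p + 5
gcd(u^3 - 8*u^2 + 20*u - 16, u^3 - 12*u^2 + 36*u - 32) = u^2 - 4*u + 4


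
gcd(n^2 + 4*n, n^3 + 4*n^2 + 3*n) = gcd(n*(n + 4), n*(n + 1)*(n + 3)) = n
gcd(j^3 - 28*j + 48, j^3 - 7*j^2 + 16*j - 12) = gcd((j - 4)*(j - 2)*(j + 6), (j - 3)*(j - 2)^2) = j - 2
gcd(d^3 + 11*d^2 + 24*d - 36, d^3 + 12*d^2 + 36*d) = d^2 + 12*d + 36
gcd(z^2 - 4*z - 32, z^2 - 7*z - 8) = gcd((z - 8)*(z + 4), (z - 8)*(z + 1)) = z - 8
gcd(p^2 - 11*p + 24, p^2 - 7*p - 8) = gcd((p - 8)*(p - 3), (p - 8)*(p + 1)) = p - 8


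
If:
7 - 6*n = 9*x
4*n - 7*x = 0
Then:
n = 49/78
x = 14/39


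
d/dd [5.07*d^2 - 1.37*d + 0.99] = 10.14*d - 1.37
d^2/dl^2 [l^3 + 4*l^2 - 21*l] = 6*l + 8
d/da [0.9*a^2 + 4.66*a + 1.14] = 1.8*a + 4.66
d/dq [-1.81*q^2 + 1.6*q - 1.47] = 1.6 - 3.62*q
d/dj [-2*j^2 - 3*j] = -4*j - 3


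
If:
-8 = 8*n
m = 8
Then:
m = 8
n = -1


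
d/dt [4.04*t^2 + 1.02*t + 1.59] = 8.08*t + 1.02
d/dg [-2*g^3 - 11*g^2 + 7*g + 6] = -6*g^2 - 22*g + 7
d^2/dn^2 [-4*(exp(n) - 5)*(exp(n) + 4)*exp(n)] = (-36*exp(2*n) + 16*exp(n) + 80)*exp(n)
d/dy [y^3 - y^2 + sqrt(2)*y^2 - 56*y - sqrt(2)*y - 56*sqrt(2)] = 3*y^2 - 2*y + 2*sqrt(2)*y - 56 - sqrt(2)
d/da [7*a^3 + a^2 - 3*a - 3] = 21*a^2 + 2*a - 3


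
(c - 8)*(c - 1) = c^2 - 9*c + 8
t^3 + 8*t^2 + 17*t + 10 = (t + 1)*(t + 2)*(t + 5)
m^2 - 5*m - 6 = (m - 6)*(m + 1)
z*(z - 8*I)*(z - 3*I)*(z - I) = z^4 - 12*I*z^3 - 35*z^2 + 24*I*z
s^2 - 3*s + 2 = (s - 2)*(s - 1)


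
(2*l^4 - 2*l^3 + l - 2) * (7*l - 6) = 14*l^5 - 26*l^4 + 12*l^3 + 7*l^2 - 20*l + 12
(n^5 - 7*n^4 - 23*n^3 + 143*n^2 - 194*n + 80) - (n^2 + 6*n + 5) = n^5 - 7*n^4 - 23*n^3 + 142*n^2 - 200*n + 75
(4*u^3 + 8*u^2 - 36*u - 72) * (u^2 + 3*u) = 4*u^5 + 20*u^4 - 12*u^3 - 180*u^2 - 216*u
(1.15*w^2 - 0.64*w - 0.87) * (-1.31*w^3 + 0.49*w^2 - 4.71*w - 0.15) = -1.5065*w^5 + 1.4019*w^4 - 4.5904*w^3 + 2.4156*w^2 + 4.1937*w + 0.1305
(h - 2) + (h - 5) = 2*h - 7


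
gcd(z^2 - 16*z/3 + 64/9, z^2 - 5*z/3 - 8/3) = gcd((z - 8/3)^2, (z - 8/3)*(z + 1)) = z - 8/3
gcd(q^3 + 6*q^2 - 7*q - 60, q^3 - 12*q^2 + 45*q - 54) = q - 3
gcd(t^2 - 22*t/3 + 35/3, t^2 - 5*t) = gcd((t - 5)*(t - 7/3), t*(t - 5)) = t - 5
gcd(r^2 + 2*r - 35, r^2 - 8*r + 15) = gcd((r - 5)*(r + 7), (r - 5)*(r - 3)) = r - 5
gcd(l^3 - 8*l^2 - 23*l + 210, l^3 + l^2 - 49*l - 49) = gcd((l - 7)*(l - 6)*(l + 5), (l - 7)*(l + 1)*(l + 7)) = l - 7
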